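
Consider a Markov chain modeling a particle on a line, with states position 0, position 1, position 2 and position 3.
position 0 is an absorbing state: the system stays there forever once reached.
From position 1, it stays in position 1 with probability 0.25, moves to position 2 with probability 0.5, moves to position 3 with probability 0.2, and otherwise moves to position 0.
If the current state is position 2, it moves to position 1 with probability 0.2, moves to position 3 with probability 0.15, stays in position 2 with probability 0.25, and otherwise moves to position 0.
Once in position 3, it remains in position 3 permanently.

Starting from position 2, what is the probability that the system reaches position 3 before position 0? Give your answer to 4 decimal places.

0.3297

Let h(s) be the probability of absorption at position 3 starting from transient state s. Then h(position 3) = 1 and h(position 0) = 0. By first-step analysis:
h(position 1) = 0.05·0 + 0.25·h(position 1) + 0.5·h(position 2) + 0.2·1
h(position 2) = 0.4·0 + 0.2·h(position 1) + 0.25·h(position 2) + 0.15·1
Solving: h(position 1) = 0.4865, h(position 2) = 0.3297.
Starting from position 2, the probability is 0.3297.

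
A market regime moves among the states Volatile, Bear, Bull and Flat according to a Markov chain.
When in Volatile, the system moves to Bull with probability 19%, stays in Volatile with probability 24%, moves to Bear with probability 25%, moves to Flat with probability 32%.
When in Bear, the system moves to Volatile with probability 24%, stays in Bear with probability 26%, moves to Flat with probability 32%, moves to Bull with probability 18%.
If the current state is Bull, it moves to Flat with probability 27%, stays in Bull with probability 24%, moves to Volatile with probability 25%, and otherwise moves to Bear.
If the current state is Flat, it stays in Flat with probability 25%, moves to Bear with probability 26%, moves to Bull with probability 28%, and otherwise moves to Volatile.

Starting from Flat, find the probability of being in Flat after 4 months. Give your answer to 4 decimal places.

0.2886

Propagate the distribution vector 4 months from Flat.
After 0 months: (0.0000, 0.0000, 0.0000, 1.0000)
After 1 month: (0.2100, 0.2600, 0.2800, 0.2500)
After 2 months: (0.2353, 0.2523, 0.2239, 0.2885)
After 3 months: (0.2336, 0.2532, 0.2246, 0.2886)
After 4 months: (0.2336, 0.2532, 0.2247, 0.2886)
P(in Flat after 4 months) = 0.2886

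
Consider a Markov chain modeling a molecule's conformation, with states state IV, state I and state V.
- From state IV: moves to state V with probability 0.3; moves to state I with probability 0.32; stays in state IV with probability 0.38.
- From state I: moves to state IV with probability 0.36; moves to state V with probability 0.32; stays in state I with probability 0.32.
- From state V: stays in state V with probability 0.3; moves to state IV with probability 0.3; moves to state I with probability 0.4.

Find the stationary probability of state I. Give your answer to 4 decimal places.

0.3446

Let the stationary distribution be π with π = πP and π_1 + π_2 + π_3 = 1.
π_1 = 0.38·π_1 + 0.36·π_2 + 0.3·π_3
π_2 = 0.32·π_1 + 0.32·π_2 + 0.4·π_3
Solving with the normalization constraint gives π = (0.3486, 0.3446, 0.3069).
So the stationary probability of state I is 0.3446.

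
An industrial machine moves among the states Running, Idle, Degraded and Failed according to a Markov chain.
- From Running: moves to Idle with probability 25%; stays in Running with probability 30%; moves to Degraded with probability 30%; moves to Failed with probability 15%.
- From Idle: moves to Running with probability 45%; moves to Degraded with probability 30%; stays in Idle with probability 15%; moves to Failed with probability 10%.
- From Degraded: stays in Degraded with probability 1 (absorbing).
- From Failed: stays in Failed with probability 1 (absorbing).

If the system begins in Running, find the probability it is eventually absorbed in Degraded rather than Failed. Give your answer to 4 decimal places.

0.6839

Let h(s) be the probability of absorption at Degraded starting from transient state s. Then h(Degraded) = 1 and h(Failed) = 0. By first-step analysis:
h(Running) = 0.3·h(Running) + 0.25·h(Idle) + 0.3·1 + 0.15·0
h(Idle) = 0.45·h(Running) + 0.15·h(Idle) + 0.3·1 + 0.1·0
Solving: h(Running) = 0.6839, h(Idle) = 0.7150.
Starting from Running, the probability is 0.6839.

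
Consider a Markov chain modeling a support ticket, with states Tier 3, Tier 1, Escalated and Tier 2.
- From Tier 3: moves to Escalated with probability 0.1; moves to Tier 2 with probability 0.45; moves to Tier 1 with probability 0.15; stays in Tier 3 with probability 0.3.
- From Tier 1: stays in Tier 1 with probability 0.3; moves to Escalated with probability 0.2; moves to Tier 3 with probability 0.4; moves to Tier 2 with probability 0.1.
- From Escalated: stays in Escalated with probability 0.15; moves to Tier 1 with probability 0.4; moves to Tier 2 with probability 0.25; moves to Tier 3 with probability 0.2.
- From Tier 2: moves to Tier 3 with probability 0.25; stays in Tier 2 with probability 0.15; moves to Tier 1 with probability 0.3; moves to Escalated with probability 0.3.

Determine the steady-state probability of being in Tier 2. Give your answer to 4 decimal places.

Let the stationary distribution be π with π = πP and π_1 + π_2 + π_3 + π_4 = 1.
π_1 = 0.3·π_1 + 0.4·π_2 + 0.2·π_3 + 0.25·π_4
π_2 = 0.15·π_1 + 0.3·π_2 + 0.4·π_3 + 0.3·π_4
π_3 = 0.1·π_1 + 0.2·π_2 + 0.15·π_3 + 0.3·π_4
Solving with the normalization constraint gives π = (0.2967, 0.2740, 0.1854, 0.2438).
So the stationary probability of Tier 2 is 0.2438.

0.2438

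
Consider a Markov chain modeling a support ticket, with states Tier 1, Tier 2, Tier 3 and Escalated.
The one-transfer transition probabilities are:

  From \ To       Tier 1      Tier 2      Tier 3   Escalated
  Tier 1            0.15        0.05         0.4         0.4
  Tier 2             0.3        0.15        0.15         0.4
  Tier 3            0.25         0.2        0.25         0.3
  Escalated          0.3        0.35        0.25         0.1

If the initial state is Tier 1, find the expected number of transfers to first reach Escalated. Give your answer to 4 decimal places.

Let t(s) be the expected number of transfers to first reach Escalated from state s, with t(Escalated) = 0. Conditioning on the first transfer:
t(Tier 1) = 1 + 0.15·t(Tier 1) + 0.05·t(Tier 2) + 0.4·t(Tier 3)
t(Tier 2) = 1 + 0.3·t(Tier 1) + 0.15·t(Tier 2) + 0.15·t(Tier 3)
t(Tier 3) = 1 + 0.25·t(Tier 1) + 0.2·t(Tier 2) + 0.25·t(Tier 3)
Solving: t(Tier 1) = 2.7204, t(Tier 2) = 2.6569, t(Tier 3) = 2.9486.
Expected transfers from Tier 1 to Escalated: 2.7204.

2.7204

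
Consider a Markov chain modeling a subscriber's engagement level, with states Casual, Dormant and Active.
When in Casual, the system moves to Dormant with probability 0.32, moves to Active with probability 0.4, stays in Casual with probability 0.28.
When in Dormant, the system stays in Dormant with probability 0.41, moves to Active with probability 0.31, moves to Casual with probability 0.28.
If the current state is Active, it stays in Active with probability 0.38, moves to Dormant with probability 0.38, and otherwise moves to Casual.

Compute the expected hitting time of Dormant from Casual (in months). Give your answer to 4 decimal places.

Let t(s) be the expected number of months to first reach Dormant from state s, with t(Dormant) = 0. Conditioning on the first month:
t(Casual) = 1 + 0.28·t(Casual) + 0.4·t(Active)
t(Active) = 1 + 0.24·t(Casual) + 0.38·t(Active)
Solving: t(Casual) = 2.9110, t(Active) = 2.7397.
Expected months from Casual to Dormant: 2.9110.

2.9110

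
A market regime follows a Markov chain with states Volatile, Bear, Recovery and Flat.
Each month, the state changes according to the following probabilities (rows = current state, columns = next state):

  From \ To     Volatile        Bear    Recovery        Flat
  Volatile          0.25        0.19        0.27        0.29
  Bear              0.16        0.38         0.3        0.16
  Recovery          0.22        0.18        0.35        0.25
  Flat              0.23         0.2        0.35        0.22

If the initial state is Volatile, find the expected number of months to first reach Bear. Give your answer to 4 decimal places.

5.2789

Let t(s) be the expected number of months to first reach Bear from state s, with t(Bear) = 0. Conditioning on the first month:
t(Volatile) = 1 + 0.25·t(Volatile) + 0.27·t(Recovery) + 0.29·t(Flat)
t(Recovery) = 1 + 0.22·t(Volatile) + 0.35·t(Recovery) + 0.25·t(Flat)
t(Flat) = 1 + 0.23·t(Volatile) + 0.35·t(Recovery) + 0.22·t(Flat)
Solving: t(Volatile) = 5.2789, t(Recovery) = 5.3383, t(Flat) = 5.2340.
Expected months from Volatile to Bear: 5.2789.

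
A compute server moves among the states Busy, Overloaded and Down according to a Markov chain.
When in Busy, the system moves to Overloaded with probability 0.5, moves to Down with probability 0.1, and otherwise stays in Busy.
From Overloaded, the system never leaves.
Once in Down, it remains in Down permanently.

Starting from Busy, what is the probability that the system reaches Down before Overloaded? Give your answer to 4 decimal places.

0.1667

Let h(s) be the probability of absorption at Down starting from transient state s. Then h(Down) = 1 and h(Overloaded) = 0. By first-step analysis:
h(Busy) = 0.4·h(Busy) + 0.5·0 + 0.1·1
Solving: h(Busy) = 0.1667.
Starting from Busy, the probability is 0.1667.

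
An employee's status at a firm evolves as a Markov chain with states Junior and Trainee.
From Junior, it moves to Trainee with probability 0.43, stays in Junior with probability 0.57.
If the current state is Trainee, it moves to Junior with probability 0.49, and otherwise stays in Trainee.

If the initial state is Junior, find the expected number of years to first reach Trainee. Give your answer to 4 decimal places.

Let t(s) be the expected number of years to first reach Trainee from state s, with t(Trainee) = 0. Conditioning on the first year:
t(Junior) = 1 + 0.57·t(Junior)
Solving: t(Junior) = 2.3256.
Expected years from Junior to Trainee: 2.3256.

2.3256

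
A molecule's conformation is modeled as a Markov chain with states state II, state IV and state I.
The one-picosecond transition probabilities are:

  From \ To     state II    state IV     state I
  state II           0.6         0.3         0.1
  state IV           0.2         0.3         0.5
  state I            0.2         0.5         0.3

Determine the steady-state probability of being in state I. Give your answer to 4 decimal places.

0.3056

Let the stationary distribution be π with π = πP and π_1 + π_2 + π_3 = 1.
π_1 = 0.6·π_1 + 0.2·π_2 + 0.2·π_3
π_2 = 0.3·π_1 + 0.3·π_2 + 0.5·π_3
Solving with the normalization constraint gives π = (0.3333, 0.3611, 0.3056).
So the stationary probability of state I is 0.3056.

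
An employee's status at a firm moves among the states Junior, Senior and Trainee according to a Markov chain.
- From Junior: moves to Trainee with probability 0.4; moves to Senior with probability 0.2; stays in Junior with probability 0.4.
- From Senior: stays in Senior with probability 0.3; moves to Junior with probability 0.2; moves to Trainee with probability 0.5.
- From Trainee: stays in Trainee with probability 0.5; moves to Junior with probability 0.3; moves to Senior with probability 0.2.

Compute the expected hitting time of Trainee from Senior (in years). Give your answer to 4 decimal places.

Let t(s) be the expected number of years to first reach Trainee from state s, with t(Trainee) = 0. Conditioning on the first year:
t(Junior) = 1 + 0.4·t(Junior) + 0.2·t(Senior)
t(Senior) = 1 + 0.2·t(Junior) + 0.3·t(Senior)
Solving: t(Junior) = 2.3684, t(Senior) = 2.1053.
Expected years from Senior to Trainee: 2.1053.

2.1053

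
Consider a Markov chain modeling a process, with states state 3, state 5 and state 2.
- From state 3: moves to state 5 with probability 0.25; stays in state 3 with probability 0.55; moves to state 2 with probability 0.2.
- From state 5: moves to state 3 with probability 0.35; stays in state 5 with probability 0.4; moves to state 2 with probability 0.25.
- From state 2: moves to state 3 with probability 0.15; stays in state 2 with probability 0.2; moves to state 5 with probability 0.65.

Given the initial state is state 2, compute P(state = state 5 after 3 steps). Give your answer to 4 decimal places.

Propagate the distribution vector 3 steps from state 2.
After 0 steps: (0.0000, 0.0000, 1.0000)
After 1 step: (0.1500, 0.6500, 0.2000)
After 2 steps: (0.3400, 0.4275, 0.2325)
After 3 steps: (0.3715, 0.4071, 0.2214)
P(in state 5 after 3 steps) = 0.4071

0.4071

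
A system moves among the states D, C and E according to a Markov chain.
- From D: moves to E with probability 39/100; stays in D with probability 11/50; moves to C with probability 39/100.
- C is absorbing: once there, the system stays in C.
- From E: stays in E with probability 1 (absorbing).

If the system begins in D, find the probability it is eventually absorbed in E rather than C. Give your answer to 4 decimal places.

Let h(s) be the probability of absorption at E starting from transient state s. Then h(E) = 1 and h(C) = 0. By first-step analysis:
h(D) = 0.22·h(D) + 0.39·0 + 0.39·1
Solving: h(D) = 0.5000.
Starting from D, the probability is 0.5000.

0.5000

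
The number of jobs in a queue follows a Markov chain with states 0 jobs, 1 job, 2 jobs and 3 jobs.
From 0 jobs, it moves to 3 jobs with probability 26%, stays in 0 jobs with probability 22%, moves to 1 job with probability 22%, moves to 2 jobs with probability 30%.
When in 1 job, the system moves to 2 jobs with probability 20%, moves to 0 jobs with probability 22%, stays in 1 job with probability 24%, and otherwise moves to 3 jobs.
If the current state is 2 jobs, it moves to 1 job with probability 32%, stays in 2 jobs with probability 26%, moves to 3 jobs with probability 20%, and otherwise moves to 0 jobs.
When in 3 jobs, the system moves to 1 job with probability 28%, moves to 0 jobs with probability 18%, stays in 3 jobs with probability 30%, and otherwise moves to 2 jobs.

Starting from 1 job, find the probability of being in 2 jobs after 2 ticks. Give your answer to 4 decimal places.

0.2476

Propagate the distribution vector 2 ticks from 1 job.
After 0 ticks: (0.0000, 1.0000, 0.0000, 0.0000)
After 1 tick: (0.2200, 0.2400, 0.2000, 0.3400)
After 2 ticks: (0.2064, 0.2652, 0.2476, 0.2808)
P(in 2 jobs after 2 ticks) = 0.2476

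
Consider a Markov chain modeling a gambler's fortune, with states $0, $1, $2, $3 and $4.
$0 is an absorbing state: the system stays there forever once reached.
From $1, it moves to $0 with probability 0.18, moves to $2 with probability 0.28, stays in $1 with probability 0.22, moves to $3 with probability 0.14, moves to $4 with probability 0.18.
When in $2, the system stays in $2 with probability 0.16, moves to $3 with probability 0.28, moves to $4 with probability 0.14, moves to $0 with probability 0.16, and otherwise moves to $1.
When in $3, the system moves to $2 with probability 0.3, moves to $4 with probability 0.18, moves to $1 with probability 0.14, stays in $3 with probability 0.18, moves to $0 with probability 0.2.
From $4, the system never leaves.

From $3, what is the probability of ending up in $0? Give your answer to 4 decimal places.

0.5229

Let h(s) be the probability of absorption at $0 starting from transient state s. Then h($0) = 1 and h($4) = 0. By first-step analysis:
h($1) = 0.18·1 + 0.22·h($1) + 0.28·h($2) + 0.14·h($3) + 0.18·0
h($2) = 0.16·1 + 0.26·h($1) + 0.16·h($2) + 0.28·h($3) + 0.14·0
h($3) = 0.2·1 + 0.14·h($1) + 0.3·h($2) + 0.18·h($3) + 0.18·0
Solving: h($1) = 0.5125, h($2) = 0.5234, h($3) = 0.5229.
Starting from $3, the probability is 0.5229.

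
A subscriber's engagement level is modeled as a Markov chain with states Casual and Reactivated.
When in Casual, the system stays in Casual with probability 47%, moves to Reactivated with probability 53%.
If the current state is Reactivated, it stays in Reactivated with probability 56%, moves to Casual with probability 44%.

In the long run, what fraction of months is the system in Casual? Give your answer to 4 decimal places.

Let the stationary distribution be π with π = πP and π_1 + π_2 = 1.
π_1 = 0.47·π_1 + 0.44·π_2
Solving with the normalization constraint gives π = (0.4536, 0.5464).
So the stationary probability of Casual is 0.4536.

0.4536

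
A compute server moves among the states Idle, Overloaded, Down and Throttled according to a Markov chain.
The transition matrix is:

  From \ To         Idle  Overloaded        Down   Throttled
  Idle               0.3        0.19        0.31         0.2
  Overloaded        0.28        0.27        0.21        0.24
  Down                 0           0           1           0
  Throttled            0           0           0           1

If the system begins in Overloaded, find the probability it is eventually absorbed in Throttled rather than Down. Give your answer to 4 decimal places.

Let h(s) be the probability of absorption at Throttled starting from transient state s. Then h(Throttled) = 1 and h(Down) = 0. By first-step analysis:
h(Idle) = 0.3·h(Idle) + 0.19·h(Overloaded) + 0.31·0 + 0.2·1
h(Overloaded) = 0.28·h(Idle) + 0.27·h(Overloaded) + 0.21·0 + 0.24·1
Solving: h(Idle) = 0.4185, h(Overloaded) = 0.4893.
Starting from Overloaded, the probability is 0.4893.

0.4893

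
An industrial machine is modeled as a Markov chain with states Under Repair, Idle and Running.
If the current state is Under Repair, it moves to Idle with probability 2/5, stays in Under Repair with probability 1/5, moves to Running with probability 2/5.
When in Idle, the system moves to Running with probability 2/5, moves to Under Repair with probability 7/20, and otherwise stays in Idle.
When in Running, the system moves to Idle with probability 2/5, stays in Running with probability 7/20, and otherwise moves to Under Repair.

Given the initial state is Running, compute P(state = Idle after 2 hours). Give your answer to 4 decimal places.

0.3400

Sum over the intermediate state after 1 hour:
P = P(Running→Under Repair)·P(Under Repair→Idle) + P(Running→Idle)·P(Idle→Idle) + P(Running→Running)·P(Running→Idle)
  = 0.25×0.4 + 0.4×0.25 + 0.35×0.4
  = 0.1000 + 0.1000 + 0.1400 = 0.3400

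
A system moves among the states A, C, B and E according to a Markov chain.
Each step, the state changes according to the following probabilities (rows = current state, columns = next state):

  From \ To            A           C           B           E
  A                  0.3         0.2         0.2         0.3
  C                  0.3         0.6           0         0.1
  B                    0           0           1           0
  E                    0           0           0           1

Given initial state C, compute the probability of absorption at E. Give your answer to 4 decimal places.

Let h(s) be the probability of absorption at E starting from transient state s. Then h(E) = 1 and h(B) = 0. By first-step analysis:
h(A) = 0.3·h(A) + 0.2·h(C) + 0.2·0 + 0.3·1
h(C) = 0.3·h(A) + 0.6·h(C) + 0.1·1
Solving: h(A) = 0.6364, h(C) = 0.7273.
Starting from C, the probability is 0.7273.

0.7273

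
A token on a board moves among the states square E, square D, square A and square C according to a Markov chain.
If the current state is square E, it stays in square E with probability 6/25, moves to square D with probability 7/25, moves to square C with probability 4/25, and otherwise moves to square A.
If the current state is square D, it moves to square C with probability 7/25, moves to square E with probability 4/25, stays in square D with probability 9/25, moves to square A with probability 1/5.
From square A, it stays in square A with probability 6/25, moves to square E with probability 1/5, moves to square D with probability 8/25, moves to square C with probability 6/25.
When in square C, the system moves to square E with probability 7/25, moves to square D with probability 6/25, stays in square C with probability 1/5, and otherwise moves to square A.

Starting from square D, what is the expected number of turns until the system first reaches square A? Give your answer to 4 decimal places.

Let t(s) be the expected number of turns to first reach square A from state s, with t(square A) = 0. Conditioning on the first turn:
t(square E) = 1 + 0.24·t(square E) + 0.28·t(square D) + 0.16·t(square C)
t(square D) = 1 + 0.16·t(square E) + 0.36·t(square D) + 0.28·t(square C)
t(square C) = 1 + 0.28·t(square E) + 0.24·t(square D) + 0.2·t(square C)
Solving: t(square E) = 3.6180, t(square D) = 4.1069, t(square C) = 3.7484.
Expected turns from square D to square A: 4.1069.

4.1069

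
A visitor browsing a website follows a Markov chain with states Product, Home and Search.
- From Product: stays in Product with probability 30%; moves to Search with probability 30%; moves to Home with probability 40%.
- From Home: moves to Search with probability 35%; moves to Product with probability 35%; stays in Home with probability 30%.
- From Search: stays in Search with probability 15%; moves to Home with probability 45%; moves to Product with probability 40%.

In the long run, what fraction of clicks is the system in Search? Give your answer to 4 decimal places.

Let the stationary distribution be π with π = πP and π_1 + π_2 + π_3 = 1.
π_1 = 0.3·π_1 + 0.35·π_2 + 0.4·π_3
π_2 = 0.4·π_1 + 0.3·π_2 + 0.45·π_3
Solving with the normalization constraint gives π = (0.3465, 0.3762, 0.2772).
So the stationary probability of Search is 0.2772.

0.2772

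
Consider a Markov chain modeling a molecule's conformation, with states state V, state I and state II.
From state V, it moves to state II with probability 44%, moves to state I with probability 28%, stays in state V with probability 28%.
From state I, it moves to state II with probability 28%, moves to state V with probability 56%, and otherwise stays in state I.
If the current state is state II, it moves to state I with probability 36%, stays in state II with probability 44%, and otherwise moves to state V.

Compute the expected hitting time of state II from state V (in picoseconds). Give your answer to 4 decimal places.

2.5000

Let t(s) be the expected number of picoseconds to first reach state II from state s, with t(state II) = 0. Conditioning on the first picosecond:
t(state V) = 1 + 0.28·t(state V) + 0.28·t(state I)
t(state I) = 1 + 0.56·t(state V) + 0.16·t(state I)
Solving: t(state V) = 2.5000, t(state I) = 2.8571.
Expected picoseconds from state V to state II: 2.5000.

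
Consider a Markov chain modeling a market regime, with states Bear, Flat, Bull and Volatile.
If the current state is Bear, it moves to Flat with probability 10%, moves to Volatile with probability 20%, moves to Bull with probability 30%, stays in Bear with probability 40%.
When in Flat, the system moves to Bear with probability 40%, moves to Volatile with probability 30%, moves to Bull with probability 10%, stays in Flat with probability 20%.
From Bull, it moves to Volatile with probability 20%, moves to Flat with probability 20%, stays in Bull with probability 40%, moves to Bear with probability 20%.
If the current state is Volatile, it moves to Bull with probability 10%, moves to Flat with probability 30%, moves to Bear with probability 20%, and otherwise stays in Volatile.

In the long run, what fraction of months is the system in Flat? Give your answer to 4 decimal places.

0.1975

Let the stationary distribution be π with π = πP and π_1 + π_2 + π_3 + π_4 = 1.
π_1 = 0.4·π_1 + 0.4·π_2 + 0.2·π_3 + 0.2·π_4
π_2 = 0.1·π_1 + 0.2·π_2 + 0.2·π_3 + 0.3·π_4
π_3 = 0.3·π_1 + 0.1·π_2 + 0.4·π_3 + 0.1·π_4
Solving with the normalization constraint gives π = (0.2994, 0.1975, 0.2284, 0.2747).
So the stationary probability of Flat is 0.1975.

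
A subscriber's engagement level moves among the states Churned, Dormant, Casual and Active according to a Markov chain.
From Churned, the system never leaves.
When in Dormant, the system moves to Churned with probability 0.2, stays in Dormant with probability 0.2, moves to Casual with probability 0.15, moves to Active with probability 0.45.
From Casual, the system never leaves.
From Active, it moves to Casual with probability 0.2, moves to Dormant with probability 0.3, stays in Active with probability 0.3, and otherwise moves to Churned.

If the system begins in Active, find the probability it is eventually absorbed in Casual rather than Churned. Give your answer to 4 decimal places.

0.4824

Let h(s) be the probability of absorption at Casual starting from transient state s. Then h(Casual) = 1 and h(Churned) = 0. By first-step analysis:
h(Dormant) = 0.2·0 + 0.2·h(Dormant) + 0.15·1 + 0.45·h(Active)
h(Active) = 0.2·0 + 0.3·h(Dormant) + 0.2·1 + 0.3·h(Active)
Solving: h(Dormant) = 0.4588, h(Active) = 0.4824.
Starting from Active, the probability is 0.4824.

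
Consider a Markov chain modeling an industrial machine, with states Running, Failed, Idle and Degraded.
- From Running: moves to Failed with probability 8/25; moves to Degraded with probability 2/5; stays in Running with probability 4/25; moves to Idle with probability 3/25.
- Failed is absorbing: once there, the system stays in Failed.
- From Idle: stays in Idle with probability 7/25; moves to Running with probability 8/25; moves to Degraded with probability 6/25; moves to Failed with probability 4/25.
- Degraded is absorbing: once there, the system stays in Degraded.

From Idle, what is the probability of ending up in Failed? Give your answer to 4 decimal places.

0.4181

Let h(s) be the probability of absorption at Failed starting from transient state s. Then h(Failed) = 1 and h(Degraded) = 0. By first-step analysis:
h(Running) = 0.16·h(Running) + 0.32·1 + 0.12·h(Idle) + 0.4·0
h(Idle) = 0.32·h(Running) + 0.16·1 + 0.28·h(Idle) + 0.24·0
Solving: h(Running) = 0.4407, h(Idle) = 0.4181.
Starting from Idle, the probability is 0.4181.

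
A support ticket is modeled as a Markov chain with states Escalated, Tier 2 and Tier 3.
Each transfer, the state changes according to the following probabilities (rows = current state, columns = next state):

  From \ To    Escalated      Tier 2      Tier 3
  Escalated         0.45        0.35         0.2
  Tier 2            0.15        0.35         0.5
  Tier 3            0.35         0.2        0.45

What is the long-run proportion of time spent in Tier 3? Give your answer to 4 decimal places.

0.3836

Let the stationary distribution be π with π = πP and π_1 + π_2 + π_3 = 1.
π_1 = 0.45·π_1 + 0.15·π_2 + 0.35·π_3
π_2 = 0.35·π_1 + 0.35·π_2 + 0.2·π_3
Solving with the normalization constraint gives π = (0.3239, 0.2925, 0.3836).
So the stationary probability of Tier 3 is 0.3836.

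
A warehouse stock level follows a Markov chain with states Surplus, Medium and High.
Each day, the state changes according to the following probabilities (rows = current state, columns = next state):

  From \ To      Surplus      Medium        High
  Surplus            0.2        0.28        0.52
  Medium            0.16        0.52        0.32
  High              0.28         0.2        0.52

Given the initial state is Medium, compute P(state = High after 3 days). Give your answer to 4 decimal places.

0.4442

Propagate the distribution vector 3 days from Medium.
After 0 days: (0.0000, 1.0000, 0.0000)
After 1 day: (0.1600, 0.5200, 0.3200)
After 2 days: (0.2048, 0.3792, 0.4160)
After 3 days: (0.2181, 0.3377, 0.4442)
P(in High after 3 days) = 0.4442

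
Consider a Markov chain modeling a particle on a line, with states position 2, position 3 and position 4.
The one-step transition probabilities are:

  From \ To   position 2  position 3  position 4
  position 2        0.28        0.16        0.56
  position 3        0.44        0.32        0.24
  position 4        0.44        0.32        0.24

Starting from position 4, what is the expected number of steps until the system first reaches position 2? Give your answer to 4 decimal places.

Let t(s) be the expected number of steps to first reach position 2 from state s, with t(position 2) = 0. Conditioning on the first step:
t(position 3) = 1 + 0.32·t(position 3) + 0.24·t(position 4)
t(position 4) = 1 + 0.32·t(position 3) + 0.24·t(position 4)
Solving: t(position 3) = 2.2727, t(position 4) = 2.2727.
Expected steps from position 4 to position 2: 2.2727.

2.2727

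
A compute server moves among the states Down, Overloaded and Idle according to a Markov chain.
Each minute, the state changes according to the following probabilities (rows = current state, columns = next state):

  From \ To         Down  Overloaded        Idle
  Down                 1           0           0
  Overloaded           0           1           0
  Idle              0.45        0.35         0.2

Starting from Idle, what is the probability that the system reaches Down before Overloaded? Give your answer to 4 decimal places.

0.5625

Let h(s) be the probability of absorption at Down starting from transient state s. Then h(Down) = 1 and h(Overloaded) = 0. By first-step analysis:
h(Idle) = 0.45·1 + 0.35·0 + 0.2·h(Idle)
Solving: h(Idle) = 0.5625.
Starting from Idle, the probability is 0.5625.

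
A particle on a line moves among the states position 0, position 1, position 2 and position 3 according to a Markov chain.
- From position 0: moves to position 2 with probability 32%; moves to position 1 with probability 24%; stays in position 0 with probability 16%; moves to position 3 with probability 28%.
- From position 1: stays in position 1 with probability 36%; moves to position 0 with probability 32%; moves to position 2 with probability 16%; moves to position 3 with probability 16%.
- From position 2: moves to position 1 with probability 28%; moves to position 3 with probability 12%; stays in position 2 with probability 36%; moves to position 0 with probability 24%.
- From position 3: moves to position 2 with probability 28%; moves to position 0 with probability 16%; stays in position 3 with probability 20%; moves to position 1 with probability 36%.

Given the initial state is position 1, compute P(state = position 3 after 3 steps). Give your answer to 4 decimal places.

Propagate the distribution vector 3 steps from position 1.
After 0 steps: (0.0000, 1.0000, 0.0000, 0.0000)
After 1 step: (0.3200, 0.3600, 0.1600, 0.1600)
After 2 steps: (0.2304, 0.3088, 0.2624, 0.1984)
After 3 steps: (0.2304, 0.3114, 0.2732, 0.1851)
P(in position 3 after 3 steps) = 0.1851

0.1851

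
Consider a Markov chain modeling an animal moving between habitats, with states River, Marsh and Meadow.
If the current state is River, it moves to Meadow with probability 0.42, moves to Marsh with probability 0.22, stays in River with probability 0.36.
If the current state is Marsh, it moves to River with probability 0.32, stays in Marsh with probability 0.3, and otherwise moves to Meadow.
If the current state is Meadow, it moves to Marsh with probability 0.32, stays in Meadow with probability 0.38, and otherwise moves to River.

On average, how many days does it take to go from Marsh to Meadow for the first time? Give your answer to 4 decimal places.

Let t(s) be the expected number of days to first reach Meadow from state s, with t(Meadow) = 0. Conditioning on the first day:
t(River) = 1 + 0.36·t(River) + 0.22·t(Marsh)
t(Marsh) = 1 + 0.32·t(River) + 0.3·t(Marsh)
Solving: t(River) = 2.4364, t(Marsh) = 2.5424.
Expected days from Marsh to Meadow: 2.5424.

2.5424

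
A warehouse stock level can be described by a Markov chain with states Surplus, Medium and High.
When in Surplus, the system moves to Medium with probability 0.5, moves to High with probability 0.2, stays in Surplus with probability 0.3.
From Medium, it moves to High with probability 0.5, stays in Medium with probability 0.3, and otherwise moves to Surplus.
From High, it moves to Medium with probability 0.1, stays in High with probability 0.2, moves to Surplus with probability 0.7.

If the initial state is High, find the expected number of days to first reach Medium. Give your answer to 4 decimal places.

Let t(s) be the expected number of days to first reach Medium from state s, with t(Medium) = 0. Conditioning on the first day:
t(Surplus) = 1 + 0.3·t(Surplus) + 0.2·t(High)
t(High) = 1 + 0.7·t(Surplus) + 0.2·t(High)
Solving: t(Surplus) = 2.3810, t(High) = 3.3333.
Expected days from High to Medium: 3.3333.

3.3333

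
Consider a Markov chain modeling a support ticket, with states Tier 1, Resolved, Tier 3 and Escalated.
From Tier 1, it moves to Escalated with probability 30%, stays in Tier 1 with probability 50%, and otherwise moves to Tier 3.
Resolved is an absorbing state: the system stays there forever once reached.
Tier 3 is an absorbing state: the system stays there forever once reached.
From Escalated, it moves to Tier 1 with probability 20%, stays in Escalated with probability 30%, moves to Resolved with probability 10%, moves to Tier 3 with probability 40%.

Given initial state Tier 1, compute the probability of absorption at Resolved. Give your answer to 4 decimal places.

0.1034

Let h(s) be the probability of absorption at Resolved starting from transient state s. Then h(Resolved) = 1 and h(Tier 3) = 0. By first-step analysis:
h(Tier 1) = 0.5·h(Tier 1) + 0.2·0 + 0.3·h(Escalated)
h(Escalated) = 0.2·h(Tier 1) + 0.1·1 + 0.4·0 + 0.3·h(Escalated)
Solving: h(Tier 1) = 0.1034, h(Escalated) = 0.1724.
Starting from Tier 1, the probability is 0.1034.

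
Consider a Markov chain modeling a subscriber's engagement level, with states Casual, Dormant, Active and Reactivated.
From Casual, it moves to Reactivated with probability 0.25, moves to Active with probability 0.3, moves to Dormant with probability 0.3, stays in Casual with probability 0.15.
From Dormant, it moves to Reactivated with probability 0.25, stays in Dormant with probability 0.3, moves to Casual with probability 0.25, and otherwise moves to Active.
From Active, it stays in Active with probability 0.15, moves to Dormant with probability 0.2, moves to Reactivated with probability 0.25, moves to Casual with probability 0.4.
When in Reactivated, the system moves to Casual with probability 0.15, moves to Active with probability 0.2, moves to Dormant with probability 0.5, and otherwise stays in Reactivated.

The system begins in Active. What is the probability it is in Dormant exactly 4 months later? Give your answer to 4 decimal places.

0.3246

Propagate the distribution vector 4 months from Active.
After 0 months: (0.0000, 0.0000, 1.0000, 0.0000)
After 1 month: (0.4000, 0.2000, 0.1500, 0.2500)
After 2 months: (0.2075, 0.3350, 0.2325, 0.2250)
After 3 months: (0.2416, 0.3218, 0.2091, 0.2275)
After 4 months: (0.2345, 0.3246, 0.2137, 0.2273)
P(in Dormant after 4 months) = 0.3246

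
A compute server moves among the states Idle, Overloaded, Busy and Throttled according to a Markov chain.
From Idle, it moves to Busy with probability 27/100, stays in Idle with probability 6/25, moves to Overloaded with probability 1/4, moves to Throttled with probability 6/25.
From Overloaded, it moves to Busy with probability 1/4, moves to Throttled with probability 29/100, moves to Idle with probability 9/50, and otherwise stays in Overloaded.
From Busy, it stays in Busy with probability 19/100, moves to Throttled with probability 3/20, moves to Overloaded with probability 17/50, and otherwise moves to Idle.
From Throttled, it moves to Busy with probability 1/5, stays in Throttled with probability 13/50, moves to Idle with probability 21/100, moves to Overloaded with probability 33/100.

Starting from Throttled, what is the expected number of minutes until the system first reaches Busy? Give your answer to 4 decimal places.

Let t(s) be the expected number of minutes to first reach Busy from state s, with t(Busy) = 0. Conditioning on the first minute:
t(Idle) = 1 + 0.24·t(Idle) + 0.25·t(Overloaded) + 0.24·t(Throttled)
t(Overloaded) = 1 + 0.18·t(Idle) + 0.28·t(Overloaded) + 0.29·t(Throttled)
t(Throttled) = 1 + 0.21·t(Idle) + 0.33·t(Overloaded) + 0.26·t(Throttled)
Solving: t(Idle) = 4.0604, t(Overloaded) = 4.1595, t(Throttled) = 4.3586.
Expected minutes from Throttled to Busy: 4.3586.

4.3586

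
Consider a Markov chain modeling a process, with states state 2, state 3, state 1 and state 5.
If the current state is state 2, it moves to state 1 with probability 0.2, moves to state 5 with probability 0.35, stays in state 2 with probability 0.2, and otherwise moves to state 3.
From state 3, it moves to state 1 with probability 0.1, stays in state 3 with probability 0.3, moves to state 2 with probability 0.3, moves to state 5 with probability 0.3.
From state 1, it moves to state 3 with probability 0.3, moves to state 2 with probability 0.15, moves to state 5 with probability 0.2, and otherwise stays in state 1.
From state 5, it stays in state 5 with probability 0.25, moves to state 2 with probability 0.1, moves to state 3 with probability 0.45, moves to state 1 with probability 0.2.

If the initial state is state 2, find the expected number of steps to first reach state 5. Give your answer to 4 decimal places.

3.2696

Let t(s) be the expected number of steps to first reach state 5 from state s, with t(state 5) = 0. Conditioning on the first step:
t(state 2) = 1 + 0.2·t(state 2) + 0.25·t(state 3) + 0.2·t(state 1)
t(state 3) = 1 + 0.3·t(state 2) + 0.3·t(state 3) + 0.1·t(state 1)
t(state 1) = 1 + 0.15·t(state 2) + 0.3·t(state 3) + 0.35·t(state 1)
Solving: t(state 2) = 3.2696, t(state 3) = 3.3803, t(state 1) = 3.8531.
Expected steps from state 2 to state 5: 3.2696.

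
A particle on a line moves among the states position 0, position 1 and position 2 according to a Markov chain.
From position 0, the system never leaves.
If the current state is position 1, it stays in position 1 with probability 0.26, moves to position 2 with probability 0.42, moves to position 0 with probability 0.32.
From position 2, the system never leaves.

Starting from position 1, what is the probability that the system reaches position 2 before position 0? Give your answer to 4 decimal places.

0.5676

Let h(s) be the probability of absorption at position 2 starting from transient state s. Then h(position 2) = 1 and h(position 0) = 0. By first-step analysis:
h(position 1) = 0.32·0 + 0.26·h(position 1) + 0.42·1
Solving: h(position 1) = 0.5676.
Starting from position 1, the probability is 0.5676.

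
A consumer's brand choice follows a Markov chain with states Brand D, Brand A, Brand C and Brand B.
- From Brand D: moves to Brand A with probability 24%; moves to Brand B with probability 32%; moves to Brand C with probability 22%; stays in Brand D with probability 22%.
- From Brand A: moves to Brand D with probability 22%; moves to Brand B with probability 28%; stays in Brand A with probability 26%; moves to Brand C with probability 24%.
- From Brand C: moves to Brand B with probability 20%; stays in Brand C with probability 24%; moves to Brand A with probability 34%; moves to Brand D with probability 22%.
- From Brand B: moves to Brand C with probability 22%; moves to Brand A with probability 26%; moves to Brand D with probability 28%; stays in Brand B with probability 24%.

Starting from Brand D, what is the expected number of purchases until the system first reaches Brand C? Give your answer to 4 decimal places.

Let t(s) be the expected number of purchases to first reach Brand C from state s, with t(Brand C) = 0. Conditioning on the first purchase:
t(Brand D) = 1 + 0.22·t(Brand D) + 0.24·t(Brand A) + 0.32·t(Brand B)
t(Brand A) = 1 + 0.22·t(Brand D) + 0.26·t(Brand A) + 0.28·t(Brand B)
t(Brand B) = 1 + 0.28·t(Brand D) + 0.26·t(Brand A) + 0.24·t(Brand B)
Solving: t(Brand D) = 4.4441, t(Brand A) = 4.3535, t(Brand B) = 4.4425.
Expected purchases from Brand D to Brand C: 4.4441.

4.4441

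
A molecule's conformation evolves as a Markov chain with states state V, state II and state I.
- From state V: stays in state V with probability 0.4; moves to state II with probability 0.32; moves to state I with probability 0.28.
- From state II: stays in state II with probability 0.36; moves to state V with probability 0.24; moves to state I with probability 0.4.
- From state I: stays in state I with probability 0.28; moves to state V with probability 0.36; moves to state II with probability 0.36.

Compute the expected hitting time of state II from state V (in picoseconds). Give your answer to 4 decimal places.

3.0193

Let t(s) be the expected number of picoseconds to first reach state II from state s, with t(state II) = 0. Conditioning on the first picosecond:
t(state V) = 1 + 0.4·t(state V) + 0.28·t(state I)
t(state I) = 1 + 0.36·t(state V) + 0.28·t(state I)
Solving: t(state V) = 3.0193, t(state I) = 2.8986.
Expected picoseconds from state V to state II: 3.0193.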